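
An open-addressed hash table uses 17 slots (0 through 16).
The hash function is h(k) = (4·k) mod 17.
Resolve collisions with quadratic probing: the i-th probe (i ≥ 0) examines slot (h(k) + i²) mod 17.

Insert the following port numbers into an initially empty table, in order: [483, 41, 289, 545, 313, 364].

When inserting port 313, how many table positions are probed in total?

3

483: h=11 -> slot 11
41: h=11, probe 11,12 -> slot 12
289: h=0 -> slot 0
545: h=4 -> slot 4
313: h=11, probe 11,12,15 -> slot 15
364: h=11, probe 11,12,15,3 -> slot 3
Table: [289, _, _, 364, 545, _, _, _, _, _, _, 483, 41, _, _, 313, _]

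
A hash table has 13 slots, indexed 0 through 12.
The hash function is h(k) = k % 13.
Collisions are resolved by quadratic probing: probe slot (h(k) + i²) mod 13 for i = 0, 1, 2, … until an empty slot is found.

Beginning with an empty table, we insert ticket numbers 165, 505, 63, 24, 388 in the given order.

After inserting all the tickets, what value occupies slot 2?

165: h=9 -> slot 9
505: h=11 -> slot 11
63: h=11, probe 11,12 -> slot 12
24: h=11, probe 11,12,2 -> slot 2
388: h=11, probe 11,12,2,7 -> slot 7
Table: [∅, ∅, 24, ∅, ∅, ∅, ∅, 388, ∅, 165, ∅, 505, 63]

24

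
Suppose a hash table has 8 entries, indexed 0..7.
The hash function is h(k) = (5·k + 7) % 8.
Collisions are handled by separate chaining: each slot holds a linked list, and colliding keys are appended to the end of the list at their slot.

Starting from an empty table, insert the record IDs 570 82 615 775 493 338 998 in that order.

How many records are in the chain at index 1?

3

Insert 570: h=1, bucket 1 empty -> new chain.
Insert 82: h=1, bucket 1 nonempty -> append to chain.
Insert 615: h=2, bucket 2 empty -> new chain.
Insert 775: h=2, bucket 2 nonempty -> append to chain.
Insert 493: h=0, bucket 0 empty -> new chain.
Insert 338: h=1, bucket 1 nonempty -> append to chain.
Insert 998: h=5, bucket 5 empty -> new chain.
Final buckets:
0: 493
1: 570 -> 82 -> 338
2: 615 -> 775
3: .
4: .
5: 998
6: .
7: .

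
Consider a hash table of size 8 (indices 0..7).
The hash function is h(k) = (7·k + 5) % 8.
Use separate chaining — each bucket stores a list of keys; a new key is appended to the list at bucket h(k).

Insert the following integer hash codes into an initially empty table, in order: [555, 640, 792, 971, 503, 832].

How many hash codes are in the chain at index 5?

3

555 → bucket 2
640 → bucket 5
792 → bucket 5 (collision)
971 → bucket 2 (collision)
503 → bucket 6
832 → bucket 5 (collision)
Final buckets:
0: ∅
1: ∅
2: 555 -> 971
3: ∅
4: ∅
5: 640 -> 792 -> 832
6: 503
7: ∅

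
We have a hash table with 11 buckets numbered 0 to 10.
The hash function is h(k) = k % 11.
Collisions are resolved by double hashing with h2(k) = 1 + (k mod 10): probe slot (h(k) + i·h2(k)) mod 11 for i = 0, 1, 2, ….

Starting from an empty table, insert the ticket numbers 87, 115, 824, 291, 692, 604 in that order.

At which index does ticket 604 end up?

Insert 87: h=10, slot 10 empty => index 10.
Insert 115: h=5, slot 5 empty => index 5.
Insert 824: h=10, h2=5, slot 10 occupied => index 4.
Insert 291: h=5, h2=2, slot 5 occupied => index 7.
Insert 692: h=10, h2=3, slot 10 occupied => index 2.
Insert 604: h=10, h2=5, slots 10,4 occupied => index 9.
Table: [-, -, 692, -, 824, 115, -, 291, -, 604, 87]

9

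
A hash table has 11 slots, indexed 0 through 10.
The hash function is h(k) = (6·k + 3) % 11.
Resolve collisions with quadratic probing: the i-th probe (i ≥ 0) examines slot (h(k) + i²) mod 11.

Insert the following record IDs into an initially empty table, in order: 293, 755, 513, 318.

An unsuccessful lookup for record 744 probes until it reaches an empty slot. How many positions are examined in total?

Insert 293: h=1, slot 1 empty → index 1.
Insert 755: h=1, slot 1 occupied → index 2.
Insert 513: h=1, slots 1,2 occupied → index 5.
Insert 318: h=8, slot 8 empty → index 8.
Table: [_, 293, 755, _, _, 513, _, _, 318, _, _]
Lookup 744: h=1, probe 1,2,5,10 → slot 10 empty, not found.

4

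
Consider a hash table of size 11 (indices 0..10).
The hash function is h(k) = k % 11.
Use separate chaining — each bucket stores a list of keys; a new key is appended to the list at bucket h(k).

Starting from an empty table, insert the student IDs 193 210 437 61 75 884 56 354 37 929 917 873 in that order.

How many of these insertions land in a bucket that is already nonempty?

Insert 193: h=6, bucket 6 empty → new chain.
Insert 210: h=1, bucket 1 empty → new chain.
Insert 437: h=8, bucket 8 empty → new chain.
Insert 61: h=6, bucket 6 nonempty → append to chain.
Insert 75: h=9, bucket 9 empty → new chain.
Insert 884: h=4, bucket 4 empty → new chain.
Insert 56: h=1, bucket 1 nonempty → append to chain.
Insert 354: h=2, bucket 2 empty → new chain.
Insert 37: h=4, bucket 4 nonempty → append to chain.
Insert 929: h=5, bucket 5 empty → new chain.
Insert 917: h=4, bucket 4 nonempty → append to chain.
Insert 873: h=4, bucket 4 nonempty → append to chain.
Final buckets:
0: .
1: 210 -> 56
2: 354
3: .
4: 884 -> 37 -> 917 -> 873
5: 929
6: 193 -> 61
7: .
8: 437
9: 75
10: .

5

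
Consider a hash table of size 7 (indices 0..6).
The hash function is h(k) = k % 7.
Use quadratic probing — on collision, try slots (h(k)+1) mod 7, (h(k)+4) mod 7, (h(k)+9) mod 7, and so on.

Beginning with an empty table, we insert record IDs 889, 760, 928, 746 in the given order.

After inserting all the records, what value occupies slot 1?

Insert 889: h=0, slot 0 empty -> index 0.
Insert 760: h=4, slot 4 empty -> index 4.
Insert 928: h=4, slot 4 occupied -> index 5.
Insert 746: h=4, slots 4,5 occupied -> index 1.
Table: [889, 746, ., ., 760, 928, .]

746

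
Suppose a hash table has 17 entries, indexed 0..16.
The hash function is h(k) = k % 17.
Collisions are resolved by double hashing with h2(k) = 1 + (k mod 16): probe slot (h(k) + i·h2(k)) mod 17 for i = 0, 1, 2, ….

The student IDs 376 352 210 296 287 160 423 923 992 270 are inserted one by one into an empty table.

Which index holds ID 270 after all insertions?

376: h=2 → slot 2
352: h=12 → slot 12
210: h=6 → slot 6
296: h=7 → slot 7
287: h=15 → slot 15
160: h=7, h2=1, probe 7,8 → slot 8
423: h=15, h2=8, probe 15,6,14 → slot 14
923: h=5 → slot 5
992: h=6, h2=1, probe 6,7,8,9 → slot 9
270: h=15, h2=15, probe 15,13 → slot 13
Table: [—, —, 376, —, —, 923, 210, 296, 160, 992, —, —, 352, 270, 423, 287, —]

13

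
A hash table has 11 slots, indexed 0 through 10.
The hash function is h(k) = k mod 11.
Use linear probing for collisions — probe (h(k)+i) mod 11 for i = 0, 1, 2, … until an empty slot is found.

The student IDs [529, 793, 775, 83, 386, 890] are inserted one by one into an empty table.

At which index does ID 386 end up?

Insert 529: h=1, slot 1 empty => index 1.
Insert 793: h=1, slot 1 occupied => index 2.
Insert 775: h=5, slot 5 empty => index 5.
Insert 83: h=6, slot 6 empty => index 6.
Insert 386: h=1, slots 1,2 occupied => index 3.
Insert 890: h=10, slot 10 empty => index 10.
Table: [-, 529, 793, 386, -, 775, 83, -, -, -, 890]

3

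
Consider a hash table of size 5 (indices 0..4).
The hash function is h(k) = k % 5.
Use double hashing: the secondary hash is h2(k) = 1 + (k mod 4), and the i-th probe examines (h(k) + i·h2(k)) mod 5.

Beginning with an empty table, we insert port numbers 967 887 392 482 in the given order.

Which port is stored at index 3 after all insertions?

Insert 967: h=2, slot 2 empty => index 2.
Insert 887: h=2, h2=4, slot 2 occupied => index 1.
Insert 392: h=2, h2=1, slot 2 occupied => index 3.
Insert 482: h=2, h2=3, slot 2 occupied => index 0.
Table: [482, 887, 967, 392, _]

392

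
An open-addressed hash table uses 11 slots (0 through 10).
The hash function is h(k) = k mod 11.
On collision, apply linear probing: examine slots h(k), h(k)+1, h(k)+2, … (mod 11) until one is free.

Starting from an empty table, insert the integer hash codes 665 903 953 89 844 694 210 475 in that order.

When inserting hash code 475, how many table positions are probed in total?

665 hashes to 5; slot 5 is free => place at 5.
903 hashes to 1; slot 1 is free => place at 1.
953 hashes to 7; slot 7 is free => place at 7.
89 hashes to 1; 1 taken => place at 2.
844 hashes to 8; slot 8 is free => place at 8.
694 hashes to 1; 1,2 taken => place at 3.
210 hashes to 1; 1,2,3 taken => place at 4.
475 hashes to 2; 2,3,4,5 taken => place at 6.
Table: [—, 903, 89, 694, 210, 665, 475, 953, 844, —, —]

5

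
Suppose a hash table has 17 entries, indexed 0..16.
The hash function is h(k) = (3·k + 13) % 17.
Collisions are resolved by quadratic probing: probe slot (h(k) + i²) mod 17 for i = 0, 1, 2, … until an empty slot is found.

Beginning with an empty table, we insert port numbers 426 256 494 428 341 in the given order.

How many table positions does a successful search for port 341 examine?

4

426: h=16 => slot 16
256: h=16, probe 16,0 => slot 0
494: h=16, probe 16,0,3 => slot 3
428: h=5 => slot 5
341: h=16, probe 16,0,3,8 => slot 8
Table: [256, ., ., 494, ., 428, ., ., 341, ., ., ., ., ., ., ., 426]
Lookup 341: h=16, probe 16,0,3,8 → found at 8.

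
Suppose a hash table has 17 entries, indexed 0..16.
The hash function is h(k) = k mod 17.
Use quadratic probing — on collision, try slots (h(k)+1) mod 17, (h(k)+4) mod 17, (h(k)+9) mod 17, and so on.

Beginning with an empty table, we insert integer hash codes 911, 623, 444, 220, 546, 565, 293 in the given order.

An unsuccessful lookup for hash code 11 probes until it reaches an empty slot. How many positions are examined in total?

2

911: h=10 -> slot 10
623: h=11 -> slot 11
444: h=2 -> slot 2
220: h=16 -> slot 16
546: h=2, probe 2,3 -> slot 3
565: h=4 -> slot 4
293: h=4, probe 4,5 -> slot 5
Table: [_, _, 444, 546, 565, 293, _, _, _, _, 911, 623, _, _, _, _, 220]
Lookup 11: h=11, probe 11,12 → slot 12 empty, not found.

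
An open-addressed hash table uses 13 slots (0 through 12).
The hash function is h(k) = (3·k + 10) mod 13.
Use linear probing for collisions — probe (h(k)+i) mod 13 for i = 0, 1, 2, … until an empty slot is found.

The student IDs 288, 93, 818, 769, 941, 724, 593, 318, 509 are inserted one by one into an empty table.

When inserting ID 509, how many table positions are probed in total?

288 hashes to 3; slot 3 is free -> place at 3.
93 hashes to 3; 3 taken -> place at 4.
818 hashes to 7; slot 7 is free -> place at 7.
769 hashes to 3; 3,4 taken -> place at 5.
941 hashes to 12; slot 12 is free -> place at 12.
724 hashes to 11; slot 11 is free -> place at 11.
593 hashes to 8; slot 8 is free -> place at 8.
318 hashes to 2; slot 2 is free -> place at 2.
509 hashes to 3; 3,4,5 taken -> place at 6.
Table: [., ., 318, 288, 93, 769, 509, 818, 593, ., ., 724, 941]

4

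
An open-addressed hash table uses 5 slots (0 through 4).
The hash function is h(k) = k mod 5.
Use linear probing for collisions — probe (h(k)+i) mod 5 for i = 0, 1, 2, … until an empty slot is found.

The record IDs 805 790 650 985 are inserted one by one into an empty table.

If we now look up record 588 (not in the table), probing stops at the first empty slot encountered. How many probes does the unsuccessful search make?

805 hashes to 0; slot 0 is free -> place at 0.
790 hashes to 0; 0 taken -> place at 1.
650 hashes to 0; 0,1 taken -> place at 2.
985 hashes to 0; 0,1,2 taken -> place at 3.
Table: [805, 790, 650, 985, ∅]
Lookup 588: h=3, probe 3,4 → slot 4 empty, not found.

2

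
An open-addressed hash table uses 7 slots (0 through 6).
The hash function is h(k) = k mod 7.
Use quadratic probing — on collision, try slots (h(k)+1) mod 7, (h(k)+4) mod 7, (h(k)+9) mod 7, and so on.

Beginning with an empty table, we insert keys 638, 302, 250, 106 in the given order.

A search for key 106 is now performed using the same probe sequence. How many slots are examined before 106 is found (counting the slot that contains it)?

4

638: h=1 -> slot 1
302: h=1, probe 1,2 -> slot 2
250: h=5 -> slot 5
106: h=1, probe 1,2,5,3 -> slot 3
Table: [., 638, 302, 106, ., 250, .]
Lookup 106: h=1, probe 1,2,5,3 → found at 3.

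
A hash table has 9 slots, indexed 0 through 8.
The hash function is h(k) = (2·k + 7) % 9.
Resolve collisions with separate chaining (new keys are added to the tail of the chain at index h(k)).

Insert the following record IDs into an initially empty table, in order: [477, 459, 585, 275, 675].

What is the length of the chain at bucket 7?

477 -> bucket 7
459 -> bucket 7 (collision)
585 -> bucket 7 (collision)
275 -> bucket 8
675 -> bucket 7 (collision)
Final buckets:
0: .
1: .
2: .
3: .
4: .
5: .
6: .
7: 477 -> 459 -> 585 -> 675
8: 275

4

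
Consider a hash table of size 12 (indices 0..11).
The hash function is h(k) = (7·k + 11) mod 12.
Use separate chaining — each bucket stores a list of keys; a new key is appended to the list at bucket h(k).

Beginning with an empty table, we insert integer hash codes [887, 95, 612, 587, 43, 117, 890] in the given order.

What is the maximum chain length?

3

887 → bucket 4
95 → bucket 4 (collision)
612 → bucket 11
587 → bucket 4 (collision)
43 → bucket 0
117 → bucket 2
890 → bucket 1
Final buckets:
0: 43
1: 890
2: 117
3: .
4: 887 -> 95 -> 587
5: .
6: .
7: .
8: .
9: .
10: .
11: 612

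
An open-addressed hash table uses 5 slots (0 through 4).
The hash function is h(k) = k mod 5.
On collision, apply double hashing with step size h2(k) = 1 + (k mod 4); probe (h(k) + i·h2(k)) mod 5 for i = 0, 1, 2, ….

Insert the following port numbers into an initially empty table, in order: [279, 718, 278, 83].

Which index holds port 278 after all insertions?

279 hashes to 4; slot 4 is free => place at 4.
718 hashes to 3; slot 3 is free => place at 3.
278 hashes to 3, h2=3; 3 taken => place at 1.
83 hashes to 3, h2=4; 3 taken => place at 2.
Table: [-, 278, 83, 718, 279]

1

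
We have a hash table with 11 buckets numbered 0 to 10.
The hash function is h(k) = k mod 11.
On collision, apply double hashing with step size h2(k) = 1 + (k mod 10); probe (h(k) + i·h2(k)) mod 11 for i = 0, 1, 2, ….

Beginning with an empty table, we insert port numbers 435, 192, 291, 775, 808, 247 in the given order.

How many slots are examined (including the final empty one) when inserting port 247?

435: h=6 → slot 6
192: h=5 → slot 5
291: h=5, h2=2, probe 5,7 → slot 7
775: h=5, h2=6, probe 5,0 → slot 0
808: h=5, h2=9, probe 5,3 → slot 3
247: h=5, h2=8, probe 5,2 → slot 2
Table: [775, _, 247, 808, _, 192, 435, 291, _, _, _]

2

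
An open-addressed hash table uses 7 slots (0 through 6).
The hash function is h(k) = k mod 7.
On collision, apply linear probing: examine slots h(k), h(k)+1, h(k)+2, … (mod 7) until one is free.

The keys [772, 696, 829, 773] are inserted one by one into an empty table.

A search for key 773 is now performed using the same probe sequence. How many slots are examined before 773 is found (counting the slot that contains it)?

Insert 772: h=2, slot 2 empty => index 2.
Insert 696: h=3, slot 3 empty => index 3.
Insert 829: h=3, slot 3 occupied => index 4.
Insert 773: h=3, slots 3,4 occupied => index 5.
Table: [—, —, 772, 696, 829, 773, —]
Lookup 773: h=3, probe 3,4,5 → found at 5.

3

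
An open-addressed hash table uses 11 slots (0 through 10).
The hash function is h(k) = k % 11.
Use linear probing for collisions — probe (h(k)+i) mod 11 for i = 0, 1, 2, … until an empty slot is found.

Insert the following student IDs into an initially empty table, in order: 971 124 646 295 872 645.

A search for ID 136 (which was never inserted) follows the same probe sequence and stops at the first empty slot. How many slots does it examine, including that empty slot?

971: h=3 => slot 3
124: h=3, probe 3,4 => slot 4
646: h=8 => slot 8
295: h=9 => slot 9
872: h=3, probe 3,4,5 => slot 5
645: h=7 => slot 7
Table: [∅, ∅, ∅, 971, 124, 872, ∅, 645, 646, 295, ∅]
Lookup 136: h=4, probe 4,5,6 → slot 6 empty, not found.

3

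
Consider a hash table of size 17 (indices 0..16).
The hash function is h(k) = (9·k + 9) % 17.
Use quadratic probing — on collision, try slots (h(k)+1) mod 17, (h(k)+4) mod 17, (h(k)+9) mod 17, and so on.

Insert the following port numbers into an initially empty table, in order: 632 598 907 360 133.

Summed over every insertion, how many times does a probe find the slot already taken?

3

632: h=2 → slot 2
598: h=2, probe 2,3 → slot 3
907: h=12 → slot 12
360: h=2, probe 2,3,6 → slot 6
133: h=16 → slot 16
Table: [_, _, 632, 598, _, _, 360, _, _, _, _, _, 907, _, _, _, 133]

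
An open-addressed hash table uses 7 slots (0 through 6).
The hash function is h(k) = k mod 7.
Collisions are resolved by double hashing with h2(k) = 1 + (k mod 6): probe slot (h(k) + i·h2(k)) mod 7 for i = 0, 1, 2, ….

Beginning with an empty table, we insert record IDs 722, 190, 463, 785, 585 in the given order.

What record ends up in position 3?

722 hashes to 1; slot 1 is free => place at 1.
190 hashes to 1, h2=5; 1 taken => place at 6.
463 hashes to 1, h2=2; 1 taken => place at 3.
785 hashes to 1, h2=6; 1 taken => place at 0.
585 hashes to 4; slot 4 is free => place at 4.
Table: [785, 722, —, 463, 585, —, 190]

463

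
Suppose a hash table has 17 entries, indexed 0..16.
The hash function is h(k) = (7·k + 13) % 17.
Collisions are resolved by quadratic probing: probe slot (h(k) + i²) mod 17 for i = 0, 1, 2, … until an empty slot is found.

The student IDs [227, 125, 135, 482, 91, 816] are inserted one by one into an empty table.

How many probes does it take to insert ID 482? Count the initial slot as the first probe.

Insert 227: h=4, slot 4 empty → index 4.
Insert 125: h=4, slot 4 occupied → index 5.
Insert 135: h=6, slot 6 empty → index 6.
Insert 482: h=4, slots 4,5 occupied → index 8.
Insert 91: h=4, slots 4,5,8 occupied → index 13.
Insert 816: h=13, slot 13 occupied → index 14.
Table: [-, -, -, -, 227, 125, 135, -, 482, -, -, -, -, 91, 816, -, -]

3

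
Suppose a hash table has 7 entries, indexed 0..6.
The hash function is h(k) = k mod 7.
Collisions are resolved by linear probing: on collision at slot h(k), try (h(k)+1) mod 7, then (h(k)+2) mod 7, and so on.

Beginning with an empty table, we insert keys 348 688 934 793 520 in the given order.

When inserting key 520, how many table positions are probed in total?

348 hashes to 5; slot 5 is free → place at 5.
688 hashes to 2; slot 2 is free → place at 2.
934 hashes to 3; slot 3 is free → place at 3.
793 hashes to 2; 2,3 taken → place at 4.
520 hashes to 2; 2,3,4,5 taken → place at 6.
Table: [_, _, 688, 934, 793, 348, 520]

5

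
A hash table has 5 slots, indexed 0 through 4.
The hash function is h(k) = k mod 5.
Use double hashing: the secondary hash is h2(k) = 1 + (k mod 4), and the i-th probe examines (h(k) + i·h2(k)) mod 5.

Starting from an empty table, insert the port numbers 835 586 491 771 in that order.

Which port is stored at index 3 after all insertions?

771

835 hashes to 0; slot 0 is free -> place at 0.
586 hashes to 1; slot 1 is free -> place at 1.
491 hashes to 1, h2=4; 1,0 taken -> place at 4.
771 hashes to 1, h2=4; 1,0,4 taken -> place at 3.
Table: [835, 586, _, 771, 491]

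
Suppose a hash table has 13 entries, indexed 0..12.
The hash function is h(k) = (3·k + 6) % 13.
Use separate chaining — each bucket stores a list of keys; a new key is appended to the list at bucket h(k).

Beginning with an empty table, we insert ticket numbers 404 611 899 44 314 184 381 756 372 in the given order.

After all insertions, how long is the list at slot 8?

Insert 404: h=9, bucket 9 empty -> new chain.
Insert 611: h=6, bucket 6 empty -> new chain.
Insert 899: h=12, bucket 12 empty -> new chain.
Insert 44: h=8, bucket 8 empty -> new chain.
Insert 314: h=12, bucket 12 nonempty -> append to chain.
Insert 184: h=12, bucket 12 nonempty -> append to chain.
Insert 381: h=5, bucket 5 empty -> new chain.
Insert 756: h=12, bucket 12 nonempty -> append to chain.
Insert 372: h=4, bucket 4 empty -> new chain.
Final buckets:
0: -
1: -
2: -
3: -
4: 372
5: 381
6: 611
7: -
8: 44
9: 404
10: -
11: -
12: 899 -> 314 -> 184 -> 756

1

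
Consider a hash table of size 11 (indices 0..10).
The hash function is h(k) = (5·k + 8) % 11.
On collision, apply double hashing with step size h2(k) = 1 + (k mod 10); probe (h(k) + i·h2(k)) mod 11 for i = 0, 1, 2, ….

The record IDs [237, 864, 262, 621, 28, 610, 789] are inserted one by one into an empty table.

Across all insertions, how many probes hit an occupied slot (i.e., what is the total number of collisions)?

237 hashes to 5; slot 5 is free -> place at 5.
864 hashes to 5, h2=5; 5 taken -> place at 10.
262 hashes to 9; slot 9 is free -> place at 9.
621 hashes to 0; slot 0 is free -> place at 0.
28 hashes to 5, h2=9; 5 taken -> place at 3.
610 hashes to 0, h2=1; 0 taken -> place at 1.
789 hashes to 4; slot 4 is free -> place at 4.
Table: [621, 610, —, 28, 789, 237, —, —, —, 262, 864]

3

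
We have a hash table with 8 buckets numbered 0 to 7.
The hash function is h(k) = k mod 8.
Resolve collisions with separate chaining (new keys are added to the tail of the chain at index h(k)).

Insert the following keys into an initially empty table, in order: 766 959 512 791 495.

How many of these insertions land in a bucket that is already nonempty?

2

Insert 766: h=6, bucket 6 empty -> new chain.
Insert 959: h=7, bucket 7 empty -> new chain.
Insert 512: h=0, bucket 0 empty -> new chain.
Insert 791: h=7, bucket 7 nonempty -> append to chain.
Insert 495: h=7, bucket 7 nonempty -> append to chain.
Final buckets:
0: 512
1: ∅
2: ∅
3: ∅
4: ∅
5: ∅
6: 766
7: 959 -> 791 -> 495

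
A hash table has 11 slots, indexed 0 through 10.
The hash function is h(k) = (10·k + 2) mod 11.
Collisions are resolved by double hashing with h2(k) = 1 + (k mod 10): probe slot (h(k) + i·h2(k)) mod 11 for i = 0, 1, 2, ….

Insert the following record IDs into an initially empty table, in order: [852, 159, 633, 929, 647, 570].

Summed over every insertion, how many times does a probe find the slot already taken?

5

852 hashes to 8; slot 8 is free → place at 8.
159 hashes to 8, h2=10; 8 taken → place at 7.
633 hashes to 7, h2=4; 7 taken → place at 0.
929 hashes to 8, h2=10; 8,7 taken → place at 6.
647 hashes to 4; slot 4 is free → place at 4.
570 hashes to 4, h2=1; 4 taken → place at 5.
Table: [633, _, _, _, 647, 570, 929, 159, 852, _, _]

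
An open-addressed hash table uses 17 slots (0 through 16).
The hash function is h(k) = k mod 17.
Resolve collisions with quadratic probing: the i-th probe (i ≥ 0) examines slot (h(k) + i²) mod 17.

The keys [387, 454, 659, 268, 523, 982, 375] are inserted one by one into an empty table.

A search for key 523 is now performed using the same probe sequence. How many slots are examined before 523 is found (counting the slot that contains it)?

387 hashes to 13; slot 13 is free → place at 13.
454 hashes to 12; slot 12 is free → place at 12.
659 hashes to 13; 13 taken → place at 14.
268 hashes to 13; 13,14 taken → place at 0.
523 hashes to 13; 13,14,0 taken → place at 5.
982 hashes to 13; 13,14,0,5,12 taken → place at 4.
375 hashes to 1; slot 1 is free → place at 1.
Table: [268, 375, —, —, 982, 523, —, —, —, —, —, —, 454, 387, 659, —, —]
Lookup 523: h=13, probe 13,14,0,5 → found at 5.

4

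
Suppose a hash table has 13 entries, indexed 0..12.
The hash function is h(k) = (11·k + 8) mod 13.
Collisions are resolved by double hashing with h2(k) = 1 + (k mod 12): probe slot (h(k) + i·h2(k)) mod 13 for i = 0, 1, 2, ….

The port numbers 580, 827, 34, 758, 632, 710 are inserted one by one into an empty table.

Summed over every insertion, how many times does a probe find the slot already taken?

4

Insert 580: h=5, slot 5 empty => index 5.
Insert 827: h=5, h2=12, slot 5 occupied => index 4.
Insert 34: h=5, h2=11, slot 5 occupied => index 3.
Insert 758: h=0, slot 0 empty => index 0.
Insert 632: h=5, h2=9, slot 5 occupied => index 1.
Insert 710: h=5, h2=3, slot 5 occupied => index 8.
Table: [758, 632, ∅, 34, 827, 580, ∅, ∅, 710, ∅, ∅, ∅, ∅]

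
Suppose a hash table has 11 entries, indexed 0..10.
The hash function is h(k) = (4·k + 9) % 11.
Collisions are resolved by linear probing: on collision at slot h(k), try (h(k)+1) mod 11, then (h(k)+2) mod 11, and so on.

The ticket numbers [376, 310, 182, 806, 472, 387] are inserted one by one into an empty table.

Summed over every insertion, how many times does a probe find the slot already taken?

3

Insert 376: h=6, slot 6 empty -> index 6.
Insert 310: h=6, slot 6 occupied -> index 7.
Insert 182: h=0, slot 0 empty -> index 0.
Insert 806: h=10, slot 10 empty -> index 10.
Insert 472: h=5, slot 5 empty -> index 5.
Insert 387: h=6, slots 6,7 occupied -> index 8.
Table: [182, _, _, _, _, 472, 376, 310, 387, _, 806]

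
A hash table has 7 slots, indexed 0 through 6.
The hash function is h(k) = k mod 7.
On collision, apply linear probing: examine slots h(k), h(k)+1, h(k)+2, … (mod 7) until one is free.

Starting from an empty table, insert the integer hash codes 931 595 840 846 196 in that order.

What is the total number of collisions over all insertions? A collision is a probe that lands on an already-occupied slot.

6

931: h=0 → slot 0
595: h=0, probe 0,1 → slot 1
840: h=0, probe 0,1,2 → slot 2
846: h=6 → slot 6
196: h=0, probe 0,1,2,3 → slot 3
Table: [931, 595, 840, 196, ., ., 846]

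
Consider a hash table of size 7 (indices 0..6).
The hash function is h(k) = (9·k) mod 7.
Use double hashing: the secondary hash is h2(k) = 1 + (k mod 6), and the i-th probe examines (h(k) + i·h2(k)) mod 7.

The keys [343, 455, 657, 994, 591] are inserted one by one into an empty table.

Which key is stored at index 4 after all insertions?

343: h=0 -> slot 0
455: h=0, h2=6, probe 0,6 -> slot 6
657: h=5 -> slot 5
994: h=0, h2=5, probe 0,5,3 -> slot 3
591: h=6, h2=4, probe 6,3,0,4 -> slot 4
Table: [343, -, -, 994, 591, 657, 455]

591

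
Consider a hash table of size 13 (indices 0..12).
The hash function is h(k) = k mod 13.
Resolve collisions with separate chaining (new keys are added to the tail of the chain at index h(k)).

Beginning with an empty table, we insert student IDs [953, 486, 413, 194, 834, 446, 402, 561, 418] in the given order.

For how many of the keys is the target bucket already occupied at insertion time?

4

953 → bucket 4
486 → bucket 5
413 → bucket 10
194 → bucket 12
834 → bucket 2
446 → bucket 4 (collision)
402 → bucket 12 (collision)
561 → bucket 2 (collision)
418 → bucket 2 (collision)
Final buckets:
0: -
1: -
2: 834 -> 561 -> 418
3: -
4: 953 -> 446
5: 486
6: -
7: -
8: -
9: -
10: 413
11: -
12: 194 -> 402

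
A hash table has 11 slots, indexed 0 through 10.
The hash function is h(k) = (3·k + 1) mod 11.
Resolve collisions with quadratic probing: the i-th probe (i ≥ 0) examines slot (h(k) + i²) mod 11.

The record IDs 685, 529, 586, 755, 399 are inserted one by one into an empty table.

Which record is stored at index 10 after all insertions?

685 hashes to 10; slot 10 is free => place at 10.
529 hashes to 4; slot 4 is free => place at 4.
586 hashes to 10; 10 taken => place at 0.
755 hashes to 0; 0 taken => place at 1.
399 hashes to 10; 10,0 taken => place at 3.
Table: [586, 755, -, 399, 529, -, -, -, -, -, 685]

685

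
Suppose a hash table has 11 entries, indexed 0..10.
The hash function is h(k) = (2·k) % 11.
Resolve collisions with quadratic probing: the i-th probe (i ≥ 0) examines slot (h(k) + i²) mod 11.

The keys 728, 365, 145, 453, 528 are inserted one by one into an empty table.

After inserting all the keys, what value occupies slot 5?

365

728: h=4 -> slot 4
365: h=4, probe 4,5 -> slot 5
145: h=4, probe 4,5,8 -> slot 8
453: h=4, probe 4,5,8,2 -> slot 2
528: h=0 -> slot 0
Table: [528, —, 453, —, 728, 365, —, —, 145, —, —]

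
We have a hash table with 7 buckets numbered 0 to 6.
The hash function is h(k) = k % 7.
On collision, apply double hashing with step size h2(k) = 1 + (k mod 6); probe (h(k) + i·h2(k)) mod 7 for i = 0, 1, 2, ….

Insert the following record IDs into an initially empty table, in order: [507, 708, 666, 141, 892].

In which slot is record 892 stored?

507 hashes to 3; slot 3 is free → place at 3.
708 hashes to 1; slot 1 is free → place at 1.
666 hashes to 1, h2=1; 1 taken → place at 2.
141 hashes to 1, h2=4; 1 taken → place at 5.
892 hashes to 3, h2=5; 3,1 taken → place at 6.
Table: [∅, 708, 666, 507, ∅, 141, 892]

6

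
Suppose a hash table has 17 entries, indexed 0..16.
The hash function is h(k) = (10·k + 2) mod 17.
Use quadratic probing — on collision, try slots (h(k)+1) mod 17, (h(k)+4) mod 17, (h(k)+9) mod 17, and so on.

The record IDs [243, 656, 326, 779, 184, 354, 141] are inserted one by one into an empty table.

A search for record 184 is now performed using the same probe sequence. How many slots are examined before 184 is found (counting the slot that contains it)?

243: h=1 → slot 1
656: h=0 → slot 0
326: h=15 → slot 15
779: h=6 → slot 6
184: h=6, probe 6,7 → slot 7
354: h=6, probe 6,7,10 → slot 10
141: h=1, probe 1,2 → slot 2
Table: [656, 243, 141, ., ., ., 779, 184, ., ., 354, ., ., ., ., 326, .]
Lookup 184: h=6, probe 6,7 → found at 7.

2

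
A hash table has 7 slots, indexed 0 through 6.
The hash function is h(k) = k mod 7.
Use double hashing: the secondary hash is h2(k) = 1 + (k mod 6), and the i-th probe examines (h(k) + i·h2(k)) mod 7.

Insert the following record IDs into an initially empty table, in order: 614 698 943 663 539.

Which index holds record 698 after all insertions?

1

614: h=5 => slot 5
698: h=5, h2=3, probe 5,1 => slot 1
943: h=5, h2=2, probe 5,0 => slot 0
663: h=5, h2=4, probe 5,2 => slot 2
539: h=0, h2=6, probe 0,6 => slot 6
Table: [943, 698, 663, —, —, 614, 539]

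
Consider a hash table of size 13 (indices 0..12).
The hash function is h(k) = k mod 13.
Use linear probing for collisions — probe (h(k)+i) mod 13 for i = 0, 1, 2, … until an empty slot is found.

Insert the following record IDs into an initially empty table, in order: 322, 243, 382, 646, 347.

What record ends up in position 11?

322 hashes to 10; slot 10 is free → place at 10.
243 hashes to 9; slot 9 is free → place at 9.
382 hashes to 5; slot 5 is free → place at 5.
646 hashes to 9; 9,10 taken → place at 11.
347 hashes to 9; 9,10,11 taken → place at 12.
Table: [., ., ., ., ., 382, ., ., ., 243, 322, 646, 347]

646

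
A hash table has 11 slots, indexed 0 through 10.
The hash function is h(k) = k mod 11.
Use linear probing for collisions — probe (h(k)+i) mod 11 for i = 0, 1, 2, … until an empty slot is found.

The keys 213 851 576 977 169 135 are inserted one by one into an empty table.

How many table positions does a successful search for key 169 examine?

213 hashes to 4; slot 4 is free -> place at 4.
851 hashes to 4; 4 taken -> place at 5.
576 hashes to 4; 4,5 taken -> place at 6.
977 hashes to 9; slot 9 is free -> place at 9.
169 hashes to 4; 4,5,6 taken -> place at 7.
135 hashes to 3; slot 3 is free -> place at 3.
Table: [—, —, —, 135, 213, 851, 576, 169, —, 977, —]
Lookup 169: h=4, probe 4,5,6,7 → found at 7.

4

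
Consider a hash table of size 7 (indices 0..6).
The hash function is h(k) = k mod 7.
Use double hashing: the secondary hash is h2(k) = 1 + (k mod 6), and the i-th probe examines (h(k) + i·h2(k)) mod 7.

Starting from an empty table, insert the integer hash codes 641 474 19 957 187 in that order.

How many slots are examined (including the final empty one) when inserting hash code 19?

641: h=4 => slot 4
474: h=5 => slot 5
19: h=5, h2=2, probe 5,0 => slot 0
957: h=5, h2=4, probe 5,2 => slot 2
187: h=5, h2=2, probe 5,0,2,4,6 => slot 6
Table: [19, _, 957, _, 641, 474, 187]

2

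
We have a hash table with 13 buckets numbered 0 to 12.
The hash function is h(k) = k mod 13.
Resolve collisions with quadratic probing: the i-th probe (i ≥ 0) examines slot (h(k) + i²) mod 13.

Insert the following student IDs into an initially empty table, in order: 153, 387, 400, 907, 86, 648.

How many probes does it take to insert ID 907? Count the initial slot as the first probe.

4

Insert 153: h=10, slot 10 empty -> index 10.
Insert 387: h=10, slot 10 occupied -> index 11.
Insert 400: h=10, slots 10,11 occupied -> index 1.
Insert 907: h=10, slots 10,11,1 occupied -> index 6.
Insert 86: h=8, slot 8 empty -> index 8.
Insert 648: h=11, slot 11 occupied -> index 12.
Table: [∅, 400, ∅, ∅, ∅, ∅, 907, ∅, 86, ∅, 153, 387, 648]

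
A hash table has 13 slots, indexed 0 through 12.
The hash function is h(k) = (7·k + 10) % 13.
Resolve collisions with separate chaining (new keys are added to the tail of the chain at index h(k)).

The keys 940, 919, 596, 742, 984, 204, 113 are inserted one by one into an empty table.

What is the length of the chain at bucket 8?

Insert 940: h=12, bucket 12 empty → new chain.
Insert 919: h=8, bucket 8 empty → new chain.
Insert 596: h=9, bucket 9 empty → new chain.
Insert 742: h=4, bucket 4 empty → new chain.
Insert 984: h=8, bucket 8 nonempty → append to chain.
Insert 204: h=8, bucket 8 nonempty → append to chain.
Insert 113: h=8, bucket 8 nonempty → append to chain.
Final buckets:
0: .
1: .
2: .
3: .
4: 742
5: .
6: .
7: .
8: 919 -> 984 -> 204 -> 113
9: 596
10: .
11: .
12: 940

4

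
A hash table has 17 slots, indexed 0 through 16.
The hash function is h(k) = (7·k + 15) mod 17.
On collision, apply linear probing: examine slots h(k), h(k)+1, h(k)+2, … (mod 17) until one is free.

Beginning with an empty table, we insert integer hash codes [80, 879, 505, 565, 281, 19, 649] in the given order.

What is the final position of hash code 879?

15

Insert 80: h=14, slot 14 empty -> index 14.
Insert 879: h=14, slot 14 occupied -> index 15.
Insert 505: h=14, slots 14,15 occupied -> index 16.
Insert 565: h=9, slot 9 empty -> index 9.
Insert 281: h=10, slot 10 empty -> index 10.
Insert 19: h=12, slot 12 empty -> index 12.
Insert 649: h=2, slot 2 empty -> index 2.
Table: [_, _, 649, _, _, _, _, _, _, 565, 281, _, 19, _, 80, 879, 505]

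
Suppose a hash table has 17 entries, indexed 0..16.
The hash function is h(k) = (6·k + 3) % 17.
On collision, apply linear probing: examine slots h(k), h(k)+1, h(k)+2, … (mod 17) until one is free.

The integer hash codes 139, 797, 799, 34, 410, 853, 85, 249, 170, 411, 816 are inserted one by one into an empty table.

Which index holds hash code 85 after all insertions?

139: h=4 → slot 4
797: h=8 → slot 8
799: h=3 → slot 3
34: h=3, probe 3,4,5 → slot 5
410: h=15 → slot 15
853: h=4, probe 4,5,6 → slot 6
85: h=3, probe 3,4,5,6,7 → slot 7
249: h=1 → slot 1
170: h=3, probe 3,4,5,6,7,8,9 → slot 9
411: h=4, probe 4,5,6,7,8,9,10 → slot 10
816: h=3, probe 3,4,5,6,7,8,9,10,11 → slot 11
Table: [_, 249, _, 799, 139, 34, 853, 85, 797, 170, 411, 816, _, _, _, 410, _]

7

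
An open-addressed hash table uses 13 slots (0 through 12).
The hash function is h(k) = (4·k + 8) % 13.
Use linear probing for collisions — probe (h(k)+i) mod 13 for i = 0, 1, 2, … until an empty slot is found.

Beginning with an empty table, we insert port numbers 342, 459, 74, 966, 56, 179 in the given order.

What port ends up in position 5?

Insert 342: h=11, slot 11 empty => index 11.
Insert 459: h=11, slot 11 occupied => index 12.
Insert 74: h=5, slot 5 empty => index 5.
Insert 966: h=11, slots 11,12 occupied => index 0.
Insert 56: h=11, slots 11,12,0 occupied => index 1.
Insert 179: h=9, slot 9 empty => index 9.
Table: [966, 56, —, —, —, 74, —, —, —, 179, —, 342, 459]

74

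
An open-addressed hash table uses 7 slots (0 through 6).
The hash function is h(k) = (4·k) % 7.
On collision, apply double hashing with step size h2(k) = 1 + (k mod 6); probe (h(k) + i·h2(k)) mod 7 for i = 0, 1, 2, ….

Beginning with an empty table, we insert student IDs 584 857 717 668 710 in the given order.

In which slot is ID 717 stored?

2

584 hashes to 5; slot 5 is free → place at 5.
857 hashes to 5, h2=6; 5 taken → place at 4.
717 hashes to 5, h2=4; 5 taken → place at 2.
668 hashes to 5, h2=3; 5 taken → place at 1.
710 hashes to 5, h2=3; 5,1,4 taken → place at 0.
Table: [710, 668, 717, ., 857, 584, .]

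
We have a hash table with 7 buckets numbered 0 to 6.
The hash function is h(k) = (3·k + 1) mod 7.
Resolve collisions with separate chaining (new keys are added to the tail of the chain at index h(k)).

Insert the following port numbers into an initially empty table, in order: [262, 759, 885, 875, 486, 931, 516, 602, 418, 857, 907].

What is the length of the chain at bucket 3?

Insert 262: h=3, bucket 3 empty → new chain.
Insert 759: h=3, bucket 3 nonempty → append to chain.
Insert 885: h=3, bucket 3 nonempty → append to chain.
Insert 875: h=1, bucket 1 empty → new chain.
Insert 486: h=3, bucket 3 nonempty → append to chain.
Insert 931: h=1, bucket 1 nonempty → append to chain.
Insert 516: h=2, bucket 2 empty → new chain.
Insert 602: h=1, bucket 1 nonempty → append to chain.
Insert 418: h=2, bucket 2 nonempty → append to chain.
Insert 857: h=3, bucket 3 nonempty → append to chain.
Insert 907: h=6, bucket 6 empty → new chain.
Final buckets:
0: -
1: 875 -> 931 -> 602
2: 516 -> 418
3: 262 -> 759 -> 885 -> 486 -> 857
4: -
5: -
6: 907

5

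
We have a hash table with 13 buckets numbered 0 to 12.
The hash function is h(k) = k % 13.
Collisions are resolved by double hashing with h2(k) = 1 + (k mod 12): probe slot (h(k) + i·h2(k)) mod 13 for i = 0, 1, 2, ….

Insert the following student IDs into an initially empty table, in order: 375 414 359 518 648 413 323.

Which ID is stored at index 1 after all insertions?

518

375 hashes to 11; slot 11 is free → place at 11.
414 hashes to 11, h2=7; 11 taken → place at 5.
359 hashes to 8; slot 8 is free → place at 8.
518 hashes to 11, h2=3; 11 taken → place at 1.
648 hashes to 11, h2=1; 11 taken → place at 12.
413 hashes to 10; slot 10 is free → place at 10.
323 hashes to 11, h2=12; 11,10 taken → place at 9.
Table: [—, 518, —, —, —, 414, —, —, 359, 323, 413, 375, 648]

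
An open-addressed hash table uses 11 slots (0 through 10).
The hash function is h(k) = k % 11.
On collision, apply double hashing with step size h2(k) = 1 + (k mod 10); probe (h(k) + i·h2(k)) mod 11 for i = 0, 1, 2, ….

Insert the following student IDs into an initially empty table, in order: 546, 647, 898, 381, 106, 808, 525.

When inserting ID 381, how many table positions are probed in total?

Insert 546: h=7, slot 7 empty → index 7.
Insert 647: h=9, slot 9 empty → index 9.
Insert 898: h=7, h2=9, slot 7 occupied → index 5.
Insert 381: h=7, h2=2, slots 7,9 occupied → index 0.
Insert 106: h=7, h2=7, slot 7 occupied → index 3.
Insert 808: h=5, h2=9, slots 5,3 occupied → index 1.
Insert 525: h=8, slot 8 empty → index 8.
Table: [381, 808, ., 106, ., 898, ., 546, 525, 647, .]

3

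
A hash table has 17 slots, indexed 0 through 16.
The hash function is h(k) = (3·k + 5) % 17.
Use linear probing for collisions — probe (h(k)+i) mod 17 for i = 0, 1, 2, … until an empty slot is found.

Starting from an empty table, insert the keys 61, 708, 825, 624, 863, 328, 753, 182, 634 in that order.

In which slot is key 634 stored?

61 hashes to 1; slot 1 is free => place at 1.
708 hashes to 4; slot 4 is free => place at 4.
825 hashes to 15; slot 15 is free => place at 15.
624 hashes to 7; slot 7 is free => place at 7.
863 hashes to 10; slot 10 is free => place at 10.
328 hashes to 3; slot 3 is free => place at 3.
753 hashes to 3; 3,4 taken => place at 5.
182 hashes to 7; 7 taken => place at 8.
634 hashes to 3; 3,4,5 taken => place at 6.
Table: [∅, 61, ∅, 328, 708, 753, 634, 624, 182, ∅, 863, ∅, ∅, ∅, ∅, 825, ∅]

6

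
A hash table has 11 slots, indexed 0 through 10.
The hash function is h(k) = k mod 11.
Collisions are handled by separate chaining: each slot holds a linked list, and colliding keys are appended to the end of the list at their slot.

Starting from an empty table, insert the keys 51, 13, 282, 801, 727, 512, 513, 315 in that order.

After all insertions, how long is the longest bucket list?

4

51 → bucket 7
13 → bucket 2
282 → bucket 7 (collision)
801 → bucket 9
727 → bucket 1
512 → bucket 6
513 → bucket 7 (collision)
315 → bucket 7 (collision)
Final buckets:
0: _
1: 727
2: 13
3: _
4: _
5: _
6: 512
7: 51 -> 282 -> 513 -> 315
8: _
9: 801
10: _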